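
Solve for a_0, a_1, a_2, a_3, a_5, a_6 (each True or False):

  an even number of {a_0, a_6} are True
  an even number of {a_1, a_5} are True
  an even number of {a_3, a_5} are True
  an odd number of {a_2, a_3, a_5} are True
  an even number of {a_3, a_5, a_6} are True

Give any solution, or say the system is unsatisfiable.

a_0=F; a_1=F; a_2=T; a_3=F; a_5=F; a_6=F

{a_0, a_6}: 0 true → even ✓
{a_1, a_5}: 0 true → even ✓
{a_3, a_5}: 0 true → even ✓
{a_2, a_3, a_5}: 1 true → odd ✓
{a_3, a_5, a_6}: 0 true → even ✓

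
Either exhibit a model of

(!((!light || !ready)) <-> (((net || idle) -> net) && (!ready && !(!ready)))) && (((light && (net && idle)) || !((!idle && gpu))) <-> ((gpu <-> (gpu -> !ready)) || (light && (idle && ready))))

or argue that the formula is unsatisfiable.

light = True, ready = False, gpu = True, idle = True, net = False

  !((!light || !ready)) <-> (((net || idle) -> net) && (!ready && !(!ready))) = True
    !((!light || !ready)) = False
      !light || !ready = True
        !light = False
        !ready = True
    ((net || idle) -> net) && (!ready && !(!ready)) = False
      (net || idle) -> net = False
        net || idle = True
      !ready && !(!ready) = False
        !ready = True
        !(!ready) = False
          !ready = True
  ((light && (net && idle)) || !((!idle && gpu))) <-> ((gpu <-> (gpu -> !ready)) || (light && (idle && ready))) = True
    (light && (net && idle)) || !((!idle && gpu)) = True
      light && (net && idle) = False
        net && idle = False
      !((!idle && gpu)) = True
        !idle && gpu = False
          !idle = False
    (gpu <-> (gpu -> !ready)) || (light && (idle && ready)) = True
      gpu <-> (gpu -> !ready) = True
        gpu -> !ready = True
          !ready = True
      light && (idle && ready) = False
        idle && ready = False
Both conjuncts True, so the formula holds.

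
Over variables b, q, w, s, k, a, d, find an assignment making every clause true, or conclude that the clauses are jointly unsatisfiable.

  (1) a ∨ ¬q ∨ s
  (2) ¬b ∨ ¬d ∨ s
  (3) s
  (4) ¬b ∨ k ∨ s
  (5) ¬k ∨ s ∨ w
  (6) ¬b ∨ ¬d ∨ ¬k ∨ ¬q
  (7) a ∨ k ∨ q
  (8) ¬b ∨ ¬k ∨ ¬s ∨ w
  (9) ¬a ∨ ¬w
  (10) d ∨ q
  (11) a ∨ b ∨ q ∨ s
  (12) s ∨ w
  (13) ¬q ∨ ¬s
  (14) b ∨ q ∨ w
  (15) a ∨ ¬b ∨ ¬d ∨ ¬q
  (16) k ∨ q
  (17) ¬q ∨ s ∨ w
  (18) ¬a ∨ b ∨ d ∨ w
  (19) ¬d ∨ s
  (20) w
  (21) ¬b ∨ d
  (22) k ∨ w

b = True, q = False, w = True, s = True, k = True, a = False, d = True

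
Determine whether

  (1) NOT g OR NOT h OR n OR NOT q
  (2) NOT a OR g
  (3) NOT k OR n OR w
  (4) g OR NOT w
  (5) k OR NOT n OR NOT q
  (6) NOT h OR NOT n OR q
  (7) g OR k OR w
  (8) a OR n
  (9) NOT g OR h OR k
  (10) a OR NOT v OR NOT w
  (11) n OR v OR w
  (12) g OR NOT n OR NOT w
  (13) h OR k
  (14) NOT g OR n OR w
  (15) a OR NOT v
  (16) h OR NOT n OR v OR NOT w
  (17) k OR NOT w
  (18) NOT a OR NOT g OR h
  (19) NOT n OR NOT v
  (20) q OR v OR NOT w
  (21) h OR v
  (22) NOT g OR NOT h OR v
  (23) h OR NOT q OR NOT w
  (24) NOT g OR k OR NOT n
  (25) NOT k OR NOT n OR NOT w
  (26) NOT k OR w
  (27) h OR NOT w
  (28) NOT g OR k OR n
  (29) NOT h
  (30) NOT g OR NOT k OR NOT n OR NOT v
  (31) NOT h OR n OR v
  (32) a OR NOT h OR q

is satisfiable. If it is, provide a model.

Case v = True:
  (a OR NOT v) forces a = True.
  (NOT a OR g) forces g = True.
  (NOT a OR NOT g OR h) forces h = True.
  Clause (NOT h) is falsified — contradiction.
Case v = False:
  (h OR v) forces h = True.
  Clause (NOT h) is falsified — contradiction.
Both cases fail, so the formula is unsatisfiable.

Unsatisfiable — no assignment works.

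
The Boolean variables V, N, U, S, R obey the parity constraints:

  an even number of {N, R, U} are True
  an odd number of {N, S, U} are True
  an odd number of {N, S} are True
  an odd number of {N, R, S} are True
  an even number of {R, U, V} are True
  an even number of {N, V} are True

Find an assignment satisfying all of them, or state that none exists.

V = False; N = False; U = False; S = True; R = False

{N, R, U}: 0 true → even ✓
{N, S, U}: 1 true → odd ✓
{N, S}: 1 true → odd ✓
{N, R, S}: 1 true → odd ✓
{R, U, V}: 0 true → even ✓
{N, V}: 0 true → even ✓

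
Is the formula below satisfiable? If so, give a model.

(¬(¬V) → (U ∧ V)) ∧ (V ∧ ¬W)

U: True; V: True; W: False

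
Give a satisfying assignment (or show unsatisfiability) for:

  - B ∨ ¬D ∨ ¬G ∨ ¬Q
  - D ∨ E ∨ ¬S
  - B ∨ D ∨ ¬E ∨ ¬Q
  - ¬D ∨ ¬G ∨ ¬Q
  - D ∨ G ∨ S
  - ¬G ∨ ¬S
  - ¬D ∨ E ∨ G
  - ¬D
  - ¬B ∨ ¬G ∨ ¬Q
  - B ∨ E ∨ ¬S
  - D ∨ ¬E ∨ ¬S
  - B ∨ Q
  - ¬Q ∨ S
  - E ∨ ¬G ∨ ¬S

B = True, G = True, E = False, Q = False, D = False, S = False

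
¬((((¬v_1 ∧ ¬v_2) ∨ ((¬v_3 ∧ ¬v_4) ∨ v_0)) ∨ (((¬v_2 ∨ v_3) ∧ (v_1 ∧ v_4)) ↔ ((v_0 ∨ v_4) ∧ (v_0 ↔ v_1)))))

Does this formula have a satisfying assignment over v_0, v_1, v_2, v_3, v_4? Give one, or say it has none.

v_0=F; v_1=F; v_2=T; v_3=T; v_4=T

  ¬((((¬v_1 ∧ ¬v_2) ∨ ((¬v_3 ∧ ¬v_4) ∨ v_0)) ∨ (((¬v_2 ∨ v_3) ∧ (v_1 ∧ v_4)) ↔ ((v_0 ∨ v_4) ∧ (v_0 ↔ v_1))))) = True
    ((¬v_1 ∧ ¬v_2) ∨ ((¬v_3 ∧ ¬v_4) ∨ v_0)) ∨ (((¬v_2 ∨ v_3) ∧ (v_1 ∧ v_4)) ↔ ((v_0 ∨ v_4) ∧ (v_0 ↔ v_1))) = False
      (¬v_1 ∧ ¬v_2) ∨ ((¬v_3 ∧ ¬v_4) ∨ v_0) = False
        ¬v_1 ∧ ¬v_2 = False
          ¬v_1 = True
          ¬v_2 = False
        (¬v_3 ∧ ¬v_4) ∨ v_0 = False
          ¬v_3 ∧ ¬v_4 = False
            ¬v_3 = False
            ¬v_4 = False
      ((¬v_2 ∨ v_3) ∧ (v_1 ∧ v_4)) ↔ ((v_0 ∨ v_4) ∧ (v_0 ↔ v_1)) = False
        (¬v_2 ∨ v_3) ∧ (v_1 ∧ v_4) = False
          ¬v_2 ∨ v_3 = True
            ¬v_2 = False
          v_1 ∧ v_4 = False
        (v_0 ∨ v_4) ∧ (v_0 ↔ v_1) = True
          v_0 ∨ v_4 = True
          v_0 ↔ v_1 = True
The formula evaluates to True.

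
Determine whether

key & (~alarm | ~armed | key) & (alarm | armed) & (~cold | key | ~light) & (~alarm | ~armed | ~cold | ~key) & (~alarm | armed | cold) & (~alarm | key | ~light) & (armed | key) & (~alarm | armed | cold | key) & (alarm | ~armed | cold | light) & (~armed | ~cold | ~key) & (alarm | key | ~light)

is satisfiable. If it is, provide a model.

cold=F, armed=T, light=T, alarm=F, key=T

Unit clause (key) forces key = True.
Set cold = False.
Try armed = False:
  (alarm | armed) forces alarm = True.
  clause (~alarm | armed | cold) is falsified — backtrack.
So armed = True.
Set light = True.
Set alarm = False.
All clauses satisfied.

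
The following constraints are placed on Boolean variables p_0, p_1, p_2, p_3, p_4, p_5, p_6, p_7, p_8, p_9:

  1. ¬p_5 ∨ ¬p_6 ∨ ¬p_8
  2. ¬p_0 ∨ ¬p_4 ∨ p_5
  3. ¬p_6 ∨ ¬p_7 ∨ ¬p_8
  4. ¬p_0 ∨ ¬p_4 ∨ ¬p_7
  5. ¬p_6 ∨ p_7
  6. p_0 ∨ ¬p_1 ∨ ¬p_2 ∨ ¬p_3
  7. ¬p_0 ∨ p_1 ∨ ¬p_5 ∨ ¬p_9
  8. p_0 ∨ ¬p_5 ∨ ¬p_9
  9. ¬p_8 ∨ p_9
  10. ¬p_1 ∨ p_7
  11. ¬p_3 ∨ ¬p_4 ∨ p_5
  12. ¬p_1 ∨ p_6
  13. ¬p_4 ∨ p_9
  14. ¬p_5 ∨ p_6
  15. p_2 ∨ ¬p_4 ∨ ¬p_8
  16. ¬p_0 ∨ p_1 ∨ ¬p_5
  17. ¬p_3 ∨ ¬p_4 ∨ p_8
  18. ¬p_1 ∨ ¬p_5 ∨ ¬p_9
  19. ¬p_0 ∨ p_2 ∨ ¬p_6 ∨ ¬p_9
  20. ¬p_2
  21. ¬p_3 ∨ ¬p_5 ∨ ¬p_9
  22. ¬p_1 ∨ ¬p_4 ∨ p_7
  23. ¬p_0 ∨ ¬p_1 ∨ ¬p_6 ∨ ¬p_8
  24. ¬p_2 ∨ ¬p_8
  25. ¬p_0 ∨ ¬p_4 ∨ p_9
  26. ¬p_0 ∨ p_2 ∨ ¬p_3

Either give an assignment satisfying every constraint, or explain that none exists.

Unit clause (¬p_2) forces p_2 = False.
Set p_0 = False.
Set p_1 = True.
  then (¬p_1 ∨ p_7) forces p_7 = True.
  then (¬p_1 ∨ p_6) forces p_6 = True.
  then (¬p_6 ∨ ¬p_7 ∨ ¬p_8) forces p_8 = False.
Set p_3 = False.
Set p_4 = False.
Set p_5 = True.
  then (p_0 ∨ ¬p_5 ∨ ¬p_9) forces p_9 = False.
All clauses satisfied.

p_0 = False, p_1 = True, p_2 = False, p_3 = False, p_4 = False, p_5 = True, p_6 = True, p_7 = True, p_8 = False, p_9 = False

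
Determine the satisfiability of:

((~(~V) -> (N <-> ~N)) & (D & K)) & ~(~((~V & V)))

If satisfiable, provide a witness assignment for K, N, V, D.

The conjunct ~(~((~V & V))) is unsatisfiable on its own:
  V=F: evaluates to False.
  V=T: evaluates to False.
So the whole conjunction is unsatisfiable.

UNSATISFIABLE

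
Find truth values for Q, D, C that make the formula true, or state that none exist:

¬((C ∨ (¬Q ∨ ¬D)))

Q=T, D=T, C=F

  ¬((C ∨ (¬Q ∨ ¬D))) = True
    C ∨ (¬Q ∨ ¬D) = False
      ¬Q ∨ ¬D = False
        ¬Q = False
        ¬D = False
The formula evaluates to True.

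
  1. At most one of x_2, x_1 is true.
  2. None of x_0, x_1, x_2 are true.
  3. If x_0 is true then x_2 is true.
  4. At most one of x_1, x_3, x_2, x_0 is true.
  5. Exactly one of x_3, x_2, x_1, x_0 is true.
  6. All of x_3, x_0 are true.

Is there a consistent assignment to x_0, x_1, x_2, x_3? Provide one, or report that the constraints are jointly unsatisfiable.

Unsatisfiable — no assignment works.

Case x_0 = True:
  Constraint (2) is violated (x_0=T) — contradiction.
Case x_0 = False:
  Constraint (6) is violated (x_0=F) — contradiction.
Both cases fail — unsatisfiable.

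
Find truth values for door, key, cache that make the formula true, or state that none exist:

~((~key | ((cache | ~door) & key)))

door: True; key: True; cache: False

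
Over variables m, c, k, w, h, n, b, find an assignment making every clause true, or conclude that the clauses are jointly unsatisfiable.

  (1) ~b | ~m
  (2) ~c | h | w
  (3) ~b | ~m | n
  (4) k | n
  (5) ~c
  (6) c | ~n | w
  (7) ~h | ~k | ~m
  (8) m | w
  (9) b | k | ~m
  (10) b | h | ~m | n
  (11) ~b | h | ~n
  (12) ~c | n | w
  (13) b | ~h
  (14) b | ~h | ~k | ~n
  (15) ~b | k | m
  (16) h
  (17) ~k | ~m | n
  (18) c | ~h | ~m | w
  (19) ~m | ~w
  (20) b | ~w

m=F, c=F, k=T, w=T, h=T, n=F, b=T

Unit clause (~c) forces c = False.
Unit clause (h) forces h = True.
In (b | ~h) only b is left, so b = True.
In (~b | ~m) only ~m is left, so m = False.
In (m | w) only w is left, so w = True.
In (~b | k | m) only k is left, so k = True.
Set n = False.
All clauses satisfied.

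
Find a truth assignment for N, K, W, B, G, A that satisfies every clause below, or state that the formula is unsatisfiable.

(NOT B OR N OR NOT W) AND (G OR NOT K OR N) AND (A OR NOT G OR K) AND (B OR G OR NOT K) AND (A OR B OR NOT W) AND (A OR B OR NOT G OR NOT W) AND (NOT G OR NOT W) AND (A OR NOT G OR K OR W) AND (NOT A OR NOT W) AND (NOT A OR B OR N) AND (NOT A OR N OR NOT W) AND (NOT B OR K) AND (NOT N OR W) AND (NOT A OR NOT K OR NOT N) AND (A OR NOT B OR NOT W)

N: False, K: False, W: False, B: False, G: False, A: False

Set N = False.
Set K = False.
  then (NOT B OR K) forces B = False.
  then (NOT A OR B OR N) forces A = False.
  then (A OR NOT G OR K) forces G = False.
  then (A OR B OR NOT W) forces W = False.
All clauses satisfied.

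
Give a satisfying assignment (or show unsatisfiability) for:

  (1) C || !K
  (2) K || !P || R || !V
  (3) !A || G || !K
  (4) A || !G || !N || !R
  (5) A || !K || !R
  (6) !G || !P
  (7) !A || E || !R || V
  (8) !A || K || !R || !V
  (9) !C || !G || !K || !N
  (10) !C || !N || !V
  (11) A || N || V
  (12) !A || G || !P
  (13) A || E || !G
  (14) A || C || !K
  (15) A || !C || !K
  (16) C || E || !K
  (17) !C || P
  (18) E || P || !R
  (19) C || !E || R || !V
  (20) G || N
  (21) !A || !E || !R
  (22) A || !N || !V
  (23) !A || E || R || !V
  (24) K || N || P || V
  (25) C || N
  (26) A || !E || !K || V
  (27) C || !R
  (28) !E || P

R: False, P: True, G: False, K: False, N: True, V: False, E: True, C: True, A: False

Set R = False.
Set P = True.
  then (!G || !P) forces G = False.
  then (!A || G || !P) forces A = False.
  then (G || N) forces N = True.
  then (A || !N || !V) forces V = False.
Set K = False.
Set E = True.
Set C = True.
All clauses satisfied.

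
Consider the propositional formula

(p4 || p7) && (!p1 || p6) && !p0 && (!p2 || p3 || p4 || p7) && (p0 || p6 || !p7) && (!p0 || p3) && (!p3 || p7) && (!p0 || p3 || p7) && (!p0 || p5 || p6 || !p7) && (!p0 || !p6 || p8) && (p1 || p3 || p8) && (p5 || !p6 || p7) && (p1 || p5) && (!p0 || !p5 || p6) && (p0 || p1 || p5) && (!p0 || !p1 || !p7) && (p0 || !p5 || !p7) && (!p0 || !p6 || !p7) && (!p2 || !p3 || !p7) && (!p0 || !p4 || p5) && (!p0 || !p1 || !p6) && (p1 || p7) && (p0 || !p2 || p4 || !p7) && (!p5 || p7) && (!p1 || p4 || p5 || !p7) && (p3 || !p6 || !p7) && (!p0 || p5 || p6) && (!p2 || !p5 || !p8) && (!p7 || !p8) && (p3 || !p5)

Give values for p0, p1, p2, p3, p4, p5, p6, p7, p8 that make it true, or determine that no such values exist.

p0 = False, p1 = True, p2 = False, p3 = True, p4 = True, p5 = False, p6 = True, p7 = True, p8 = False

Unit clause (!p0) forces p0 = False.
Try p1 = False:
  (p1 || p5) forces p5 = True.
  (p0 || !p5 || !p7) forces p7 = False.
  clause (p1 || p7) is falsified — backtrack.
So p1 = True.
  then (!p1 || p6) forces p6 = True.
Set p2 = False.
Try p3 = False:
  (p3 || !p6 || !p7) forces p7 = False.
  (p4 || p7) forces p4 = True.
  (p5 || !p6 || p7) forces p5 = True.
  clause (!p5 || p7) is falsified — backtrack.
So p3 = True.
  then (!p3 || p7) forces p7 = True.
  then (p0 || !p5 || !p7) forces p5 = False.
  then (!p1 || p4 || p5 || !p7) forces p4 = True.
  then (!p7 || !p8) forces p8 = False.
All clauses satisfied.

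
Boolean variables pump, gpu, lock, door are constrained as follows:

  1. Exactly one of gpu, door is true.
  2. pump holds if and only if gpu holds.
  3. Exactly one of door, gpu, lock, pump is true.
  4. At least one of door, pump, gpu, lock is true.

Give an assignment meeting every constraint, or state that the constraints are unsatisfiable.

pump: False, gpu: False, lock: False, door: True

  (1) {gpu, door}: 1 true — exactly one ✓
  (2) pump=F, gpu=F — same ✓
  (3) {door, gpu, lock, pump}: 1 true — exactly one ✓
  (4) {door, pump, gpu, lock}: 1 true — at least one ✓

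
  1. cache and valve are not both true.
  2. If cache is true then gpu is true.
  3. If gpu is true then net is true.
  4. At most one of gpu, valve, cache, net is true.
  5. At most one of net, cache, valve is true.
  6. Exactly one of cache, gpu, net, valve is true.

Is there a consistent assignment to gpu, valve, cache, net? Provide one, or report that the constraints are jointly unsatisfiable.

gpu = False; valve = True; cache = False; net = False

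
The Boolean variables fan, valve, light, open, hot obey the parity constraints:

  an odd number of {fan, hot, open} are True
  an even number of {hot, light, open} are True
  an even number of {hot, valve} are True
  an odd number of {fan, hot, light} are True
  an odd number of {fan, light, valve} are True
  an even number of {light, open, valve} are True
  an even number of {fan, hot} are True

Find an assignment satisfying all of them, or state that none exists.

fan: False; valve: False; light: True; open: True; hot: False

{fan, hot, open}: 1 true → odd ✓
{hot, light, open}: 2 true → even ✓
{hot, valve}: 0 true → even ✓
{fan, hot, light}: 1 true → odd ✓
{fan, light, valve}: 1 true → odd ✓
{light, open, valve}: 2 true → even ✓
{fan, hot}: 0 true → even ✓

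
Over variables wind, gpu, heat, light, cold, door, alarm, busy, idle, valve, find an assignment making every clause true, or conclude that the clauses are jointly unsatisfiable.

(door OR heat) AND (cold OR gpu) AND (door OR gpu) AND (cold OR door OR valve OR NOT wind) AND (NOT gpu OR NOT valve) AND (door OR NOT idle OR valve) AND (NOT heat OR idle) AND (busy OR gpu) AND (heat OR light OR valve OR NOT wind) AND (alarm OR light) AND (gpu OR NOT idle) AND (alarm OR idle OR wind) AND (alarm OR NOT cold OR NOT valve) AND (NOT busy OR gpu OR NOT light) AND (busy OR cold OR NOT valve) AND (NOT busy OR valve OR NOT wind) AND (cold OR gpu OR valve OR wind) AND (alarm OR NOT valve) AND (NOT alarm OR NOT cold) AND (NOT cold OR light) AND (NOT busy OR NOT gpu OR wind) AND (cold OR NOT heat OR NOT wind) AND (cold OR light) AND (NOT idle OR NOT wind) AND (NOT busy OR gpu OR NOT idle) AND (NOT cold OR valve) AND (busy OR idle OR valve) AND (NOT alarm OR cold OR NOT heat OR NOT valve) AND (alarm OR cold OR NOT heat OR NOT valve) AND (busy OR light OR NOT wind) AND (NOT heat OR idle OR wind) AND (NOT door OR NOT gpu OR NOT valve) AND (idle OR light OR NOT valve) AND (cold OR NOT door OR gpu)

Set wind = False.
Set gpu = True.
  then (NOT gpu OR NOT valve) forces valve = False.
  then (NOT busy OR NOT gpu OR wind) forces busy = False.
  then (NOT cold OR valve) forces cold = False.
  then (busy OR idle OR valve) forces idle = True.
  then (door OR NOT idle OR valve) forces door = True.
  then (cold OR light) forces light = True.
Set heat = False.
Set alarm = True.
All clauses satisfied.

wind=F, gpu=T, heat=F, light=T, cold=F, door=T, alarm=T, busy=F, idle=T, valve=F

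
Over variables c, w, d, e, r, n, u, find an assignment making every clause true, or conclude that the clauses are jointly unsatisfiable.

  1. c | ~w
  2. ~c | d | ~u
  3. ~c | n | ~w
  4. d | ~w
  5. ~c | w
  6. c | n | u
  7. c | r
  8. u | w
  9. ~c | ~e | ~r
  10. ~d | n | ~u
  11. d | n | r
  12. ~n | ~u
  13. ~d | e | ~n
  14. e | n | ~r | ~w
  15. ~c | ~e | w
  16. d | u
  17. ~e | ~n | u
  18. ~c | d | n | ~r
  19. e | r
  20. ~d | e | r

Set c = False.
  then (c | ~w) forces w = False.
  then (c | r) forces r = True.
  then (u | w) forces u = True.
  then (~n | ~u) forces n = False.
  then (~d | n | ~u) forces d = False.
Set e = False.
All clauses satisfied.

c = False, w = False, d = False, e = False, r = True, n = False, u = True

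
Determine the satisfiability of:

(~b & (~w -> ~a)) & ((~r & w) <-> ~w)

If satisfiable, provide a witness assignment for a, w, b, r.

a=T, w=T, b=F, r=T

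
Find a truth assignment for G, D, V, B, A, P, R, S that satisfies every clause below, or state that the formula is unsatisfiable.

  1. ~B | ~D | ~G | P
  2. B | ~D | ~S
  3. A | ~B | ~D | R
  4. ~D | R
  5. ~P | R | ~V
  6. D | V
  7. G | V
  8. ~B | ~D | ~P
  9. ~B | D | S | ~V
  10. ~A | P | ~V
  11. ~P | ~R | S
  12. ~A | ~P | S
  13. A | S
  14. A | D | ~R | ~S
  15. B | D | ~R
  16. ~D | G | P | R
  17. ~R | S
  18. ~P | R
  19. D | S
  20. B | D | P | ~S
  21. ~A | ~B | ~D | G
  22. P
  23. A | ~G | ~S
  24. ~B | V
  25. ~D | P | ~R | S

Unit clause (P) forces P = True.
In (~P | R) only R is left, so R = True.
In (~P | ~R | S) only S is left, so S = True.
Set G = True.
  then (A | ~G | ~S) forces A = True.
Set D = False.
  then (D | V) forces V = True.
  then (B | D | ~R) forces B = True.
All clauses satisfied.

G: True, D: False, V: True, B: True, A: True, P: True, R: True, S: True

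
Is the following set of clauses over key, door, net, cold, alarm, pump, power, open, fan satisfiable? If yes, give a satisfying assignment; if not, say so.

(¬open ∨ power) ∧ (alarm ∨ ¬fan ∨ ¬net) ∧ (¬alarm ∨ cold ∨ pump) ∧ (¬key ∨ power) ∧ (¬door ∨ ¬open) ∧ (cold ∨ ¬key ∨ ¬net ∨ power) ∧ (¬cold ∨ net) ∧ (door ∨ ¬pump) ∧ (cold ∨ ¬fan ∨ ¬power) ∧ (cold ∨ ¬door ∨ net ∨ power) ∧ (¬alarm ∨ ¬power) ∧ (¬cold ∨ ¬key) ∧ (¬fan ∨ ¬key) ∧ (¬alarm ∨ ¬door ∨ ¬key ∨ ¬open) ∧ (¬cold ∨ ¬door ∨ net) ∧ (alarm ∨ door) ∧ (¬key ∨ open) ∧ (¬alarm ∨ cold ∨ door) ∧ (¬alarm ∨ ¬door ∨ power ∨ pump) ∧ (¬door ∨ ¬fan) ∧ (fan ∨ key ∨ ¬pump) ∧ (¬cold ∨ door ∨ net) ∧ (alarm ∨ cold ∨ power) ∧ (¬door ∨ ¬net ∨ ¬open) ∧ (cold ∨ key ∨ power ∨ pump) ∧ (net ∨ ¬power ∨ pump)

Set key = False.
Set door = True.
  then (¬door ∨ ¬open) forces open = False.
  then (¬door ∨ ¬fan) forces fan = False.
  then (fan ∨ key ∨ ¬pump) forces pump = False.
Try net = False:
  (¬cold ∨ net) forces cold = False.
  (¬alarm ∨ cold ∨ pump) forces alarm = False.
  (cold ∨ ¬door ∨ net ∨ power) forces power = True.
  clause (net ∨ ¬power ∨ pump) is falsified — backtrack.
So net = True.
Set cold = True.
Try alarm = True:
  (¬alarm ∨ ¬power) forces power = False.
  clause (¬alarm ∨ ¬door ∨ power ∨ pump) is falsified — backtrack.
So alarm = False.
Set power = True.
All clauses satisfied.

key = False, door = True, net = True, cold = True, alarm = False, pump = False, power = True, open = False, fan = False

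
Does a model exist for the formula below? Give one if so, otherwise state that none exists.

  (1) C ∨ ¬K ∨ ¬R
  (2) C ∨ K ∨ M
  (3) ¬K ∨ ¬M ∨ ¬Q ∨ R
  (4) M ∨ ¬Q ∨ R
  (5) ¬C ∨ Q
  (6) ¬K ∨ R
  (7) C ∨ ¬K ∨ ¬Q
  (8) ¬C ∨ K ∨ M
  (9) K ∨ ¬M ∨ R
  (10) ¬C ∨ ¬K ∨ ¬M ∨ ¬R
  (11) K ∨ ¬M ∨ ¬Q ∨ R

Set M = False.
Try K = False:
  (C ∨ K ∨ M) forces C = True.
  clause (¬C ∨ K ∨ M) is falsified — backtrack.
So K = True.
  then (¬K ∨ R) forces R = True.
  then (C ∨ ¬K ∨ ¬R) forces C = True.
  then (¬C ∨ Q) forces Q = True.
All clauses satisfied.

M = False; K = True; Q = True; R = True; C = True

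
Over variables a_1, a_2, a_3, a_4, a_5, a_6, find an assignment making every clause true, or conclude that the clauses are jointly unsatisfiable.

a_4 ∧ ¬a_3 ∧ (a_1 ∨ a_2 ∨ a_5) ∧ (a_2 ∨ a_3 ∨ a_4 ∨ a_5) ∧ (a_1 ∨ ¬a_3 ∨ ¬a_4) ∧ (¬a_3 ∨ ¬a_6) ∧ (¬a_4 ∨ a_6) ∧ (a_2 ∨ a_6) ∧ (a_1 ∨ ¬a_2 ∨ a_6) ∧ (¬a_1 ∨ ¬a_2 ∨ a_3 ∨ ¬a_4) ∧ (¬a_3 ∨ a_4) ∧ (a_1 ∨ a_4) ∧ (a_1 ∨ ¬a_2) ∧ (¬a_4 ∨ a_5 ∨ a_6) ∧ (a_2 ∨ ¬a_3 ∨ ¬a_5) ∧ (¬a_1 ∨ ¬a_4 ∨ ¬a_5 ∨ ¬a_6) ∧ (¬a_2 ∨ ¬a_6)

Unit clause (a_4) forces a_4 = True.
Unit clause (¬a_3) forces a_3 = False.
In (¬a_4 ∨ a_6) only a_6 is left, so a_6 = True.
In (¬a_2 ∨ ¬a_6) only ¬a_2 is left, so a_2 = False.
Set a_1 = False.
  then (a_1 ∨ a_2 ∨ a_5) forces a_5 = True.
All clauses satisfied.

a_1 = False, a_2 = False, a_3 = False, a_4 = True, a_5 = True, a_6 = True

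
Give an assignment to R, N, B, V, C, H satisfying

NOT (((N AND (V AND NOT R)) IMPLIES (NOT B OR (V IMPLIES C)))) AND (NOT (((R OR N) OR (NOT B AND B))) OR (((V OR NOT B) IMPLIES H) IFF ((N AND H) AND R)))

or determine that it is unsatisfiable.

R=F, N=T, B=T, V=T, C=F, H=F

  NOT (((N AND (V AND NOT R)) IMPLIES (NOT B OR (V IMPLIES C)))) = True
    (N AND (V AND NOT R)) IMPLIES (NOT B OR (V IMPLIES C)) = False
      N AND (V AND NOT R) = True
        V AND NOT R = True
          NOT R = True
      NOT B OR (V IMPLIES C) = False
        NOT B = False
        V IMPLIES C = False
  NOT (((R OR N) OR (NOT B AND B))) OR (((V OR NOT B) IMPLIES H) IFF ((N AND H) AND R)) = True
    NOT (((R OR N) OR (NOT B AND B))) = False
      (R OR N) OR (NOT B AND B) = True
        R OR N = True
        NOT B AND B = False
          NOT B = False
    ((V OR NOT B) IMPLIES H) IFF ((N AND H) AND R) = True
      (V OR NOT B) IMPLIES H = False
        V OR NOT B = True
          NOT B = False
      (N AND H) AND R = False
        N AND H = False
Both conjuncts True, so the formula holds.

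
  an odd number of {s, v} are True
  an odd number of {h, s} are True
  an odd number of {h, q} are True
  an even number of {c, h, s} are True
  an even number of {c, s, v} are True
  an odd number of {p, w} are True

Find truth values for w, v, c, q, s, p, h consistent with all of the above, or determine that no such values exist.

w = False, v = True, c = True, q = False, s = False, p = True, h = True

{s, v}: 1 true → odd ✓
{h, s}: 1 true → odd ✓
{h, q}: 1 true → odd ✓
{c, h, s}: 2 true → even ✓
{c, s, v}: 2 true → even ✓
{p, w}: 1 true → odd ✓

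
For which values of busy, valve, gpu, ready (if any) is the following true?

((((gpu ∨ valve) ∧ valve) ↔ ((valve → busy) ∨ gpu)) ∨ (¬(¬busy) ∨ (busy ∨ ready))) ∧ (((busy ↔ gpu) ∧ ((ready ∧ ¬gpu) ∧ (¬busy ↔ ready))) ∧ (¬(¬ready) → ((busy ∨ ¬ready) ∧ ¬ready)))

UNSATISFIABLE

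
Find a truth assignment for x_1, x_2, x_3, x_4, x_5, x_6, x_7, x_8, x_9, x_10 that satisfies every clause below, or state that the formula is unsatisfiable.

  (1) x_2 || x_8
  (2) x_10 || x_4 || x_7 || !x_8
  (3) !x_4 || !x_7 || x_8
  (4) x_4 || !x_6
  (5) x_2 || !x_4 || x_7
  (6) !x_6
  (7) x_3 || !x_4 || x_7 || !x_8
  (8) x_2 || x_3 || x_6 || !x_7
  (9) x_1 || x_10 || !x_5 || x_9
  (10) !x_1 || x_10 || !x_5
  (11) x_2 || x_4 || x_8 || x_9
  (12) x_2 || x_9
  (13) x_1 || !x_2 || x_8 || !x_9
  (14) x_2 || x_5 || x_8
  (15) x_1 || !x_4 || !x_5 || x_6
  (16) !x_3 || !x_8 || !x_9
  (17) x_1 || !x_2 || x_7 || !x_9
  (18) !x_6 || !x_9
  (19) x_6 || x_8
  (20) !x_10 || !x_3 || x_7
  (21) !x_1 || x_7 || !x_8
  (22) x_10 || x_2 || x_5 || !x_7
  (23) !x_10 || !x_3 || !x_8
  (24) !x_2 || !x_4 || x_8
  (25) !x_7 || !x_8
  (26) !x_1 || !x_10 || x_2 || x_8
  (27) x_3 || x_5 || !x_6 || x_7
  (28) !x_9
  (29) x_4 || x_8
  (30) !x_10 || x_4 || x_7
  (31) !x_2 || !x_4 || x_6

Case x_6 = True:
  Clause (!x_6) is falsified — contradiction.
Case x_6 = False:
  (x_6 || x_8) forces x_8 = True.
  (!x_7 || !x_8) forces x_7 = False.
  (!x_1 || x_7 || !x_8) forces x_1 = False.
  (!x_9) forces x_9 = False.
  (x_2 || x_9) forces x_2 = True.
  (!x_2 || !x_4 || x_6) forces x_4 = False.
  (x_10 || x_4 || x_7 || !x_8) forces x_10 = True.
  Clause (!x_10 || x_4 || x_7) is falsified — contradiction.
Both cases fail, so the formula is unsatisfiable.

No satisfying assignment exists.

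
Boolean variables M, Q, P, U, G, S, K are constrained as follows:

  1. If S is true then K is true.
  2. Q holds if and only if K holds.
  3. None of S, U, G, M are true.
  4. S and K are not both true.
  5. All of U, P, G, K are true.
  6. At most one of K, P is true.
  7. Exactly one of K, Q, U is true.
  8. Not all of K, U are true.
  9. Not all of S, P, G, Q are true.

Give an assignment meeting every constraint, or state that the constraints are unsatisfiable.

Unsatisfiable

Case U = True:
  Constraint (3) is violated (U=T) — contradiction.
Case U = False:
  Constraint (5) is violated (U=F) — contradiction.
Both cases fail — unsatisfiable.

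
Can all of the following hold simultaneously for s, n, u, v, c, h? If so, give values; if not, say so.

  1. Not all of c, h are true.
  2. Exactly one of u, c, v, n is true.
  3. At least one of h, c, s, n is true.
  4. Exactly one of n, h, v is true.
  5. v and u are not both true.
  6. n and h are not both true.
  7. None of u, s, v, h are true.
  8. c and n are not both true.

s=F, n=T, u=F, v=F, c=F, h=F

  (1) {c, h}: 0/2 true — not all ✓
  (2) {u, c, v, n}: 1 true — exactly one ✓
  (3) {h, c, s, n}: 1 true — at least one ✓
  (4) {n, h, v}: 1 true — exactly one ✓
  (5) v=F, u=F — not both ✓
  (6) n=T, h=F — not both ✓
  (7) {u, s, v, h}: 0 true — none ✓
  (8) c=F, n=T — not both ✓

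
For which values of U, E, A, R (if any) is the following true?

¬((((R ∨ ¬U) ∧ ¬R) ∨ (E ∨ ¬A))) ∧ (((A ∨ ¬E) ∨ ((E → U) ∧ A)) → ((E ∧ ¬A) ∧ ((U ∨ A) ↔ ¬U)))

No satisfying assignment exists.

Case E = True: the conjunct ¬((((R ∨ ¬U) ∧ ¬R) ∨ (E ∨ ¬A))) becomes ¬((((R ∨ ¬U) ∧ ¬R) ∨ True)) = False.
Case E = False: the conjunct ((A ∨ ¬E) ∨ ((E → U) ∧ A)) → ((E ∧ ¬A) ∧ ((U ∨ A) ↔ ¬U)) becomes (True ∨ A) → (False ∧ ((U ∨ A) ↔ ¬U)) = False.
Both cases fail — unsatisfiable.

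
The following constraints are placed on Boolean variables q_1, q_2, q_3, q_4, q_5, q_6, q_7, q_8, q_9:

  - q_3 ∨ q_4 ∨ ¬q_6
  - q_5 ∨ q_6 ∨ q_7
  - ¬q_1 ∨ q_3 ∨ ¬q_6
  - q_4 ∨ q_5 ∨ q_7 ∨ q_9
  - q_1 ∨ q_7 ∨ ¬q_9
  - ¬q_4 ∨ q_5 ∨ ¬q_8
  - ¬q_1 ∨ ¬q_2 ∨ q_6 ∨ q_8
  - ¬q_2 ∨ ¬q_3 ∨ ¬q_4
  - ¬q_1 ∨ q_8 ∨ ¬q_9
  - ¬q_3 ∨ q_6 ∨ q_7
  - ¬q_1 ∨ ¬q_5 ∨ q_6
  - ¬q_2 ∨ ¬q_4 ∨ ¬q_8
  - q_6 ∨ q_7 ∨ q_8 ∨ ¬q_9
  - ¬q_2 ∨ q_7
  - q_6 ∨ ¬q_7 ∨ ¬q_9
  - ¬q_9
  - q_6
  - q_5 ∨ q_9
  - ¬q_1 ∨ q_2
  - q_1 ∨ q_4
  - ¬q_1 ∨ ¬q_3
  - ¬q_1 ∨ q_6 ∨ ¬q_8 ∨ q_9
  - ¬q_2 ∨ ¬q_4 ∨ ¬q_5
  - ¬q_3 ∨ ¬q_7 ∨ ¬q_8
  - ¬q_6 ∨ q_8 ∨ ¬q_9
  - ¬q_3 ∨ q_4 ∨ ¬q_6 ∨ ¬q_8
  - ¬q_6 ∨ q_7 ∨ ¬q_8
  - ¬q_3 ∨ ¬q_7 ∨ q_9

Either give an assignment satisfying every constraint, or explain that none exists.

Unit clause (¬q_9) forces q_9 = False.
Unit clause (q_6) forces q_6 = True.
In (q_5 ∨ q_9) only q_5 is left, so q_5 = True.
Set q_1 = False.
  then (q_1 ∨ q_4) forces q_4 = True.
  then (¬q_2 ∨ ¬q_4 ∨ ¬q_5) forces q_2 = False.
Set q_3 = True.
  then (¬q_3 ∨ ¬q_7 ∨ q_9) forces q_7 = False.
  then (¬q_6 ∨ q_7 ∨ ¬q_8) forces q_8 = False.
All clauses satisfied.

q_1 = False; q_2 = False; q_3 = True; q_4 = True; q_5 = True; q_6 = True; q_7 = False; q_8 = False; q_9 = False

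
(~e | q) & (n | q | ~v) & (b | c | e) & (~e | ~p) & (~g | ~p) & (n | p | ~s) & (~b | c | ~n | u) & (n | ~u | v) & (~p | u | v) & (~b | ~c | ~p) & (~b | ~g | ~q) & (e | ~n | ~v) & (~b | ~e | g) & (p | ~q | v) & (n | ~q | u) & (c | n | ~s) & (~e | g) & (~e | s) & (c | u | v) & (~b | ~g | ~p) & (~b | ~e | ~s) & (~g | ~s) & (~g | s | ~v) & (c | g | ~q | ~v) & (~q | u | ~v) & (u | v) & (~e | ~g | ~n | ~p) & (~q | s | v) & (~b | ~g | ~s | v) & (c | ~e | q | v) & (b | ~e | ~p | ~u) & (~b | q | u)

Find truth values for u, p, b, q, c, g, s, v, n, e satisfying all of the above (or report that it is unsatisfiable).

u = True, p = True, b = True, q = False, c = False, g = False, s = False, v = False, n = True, e = False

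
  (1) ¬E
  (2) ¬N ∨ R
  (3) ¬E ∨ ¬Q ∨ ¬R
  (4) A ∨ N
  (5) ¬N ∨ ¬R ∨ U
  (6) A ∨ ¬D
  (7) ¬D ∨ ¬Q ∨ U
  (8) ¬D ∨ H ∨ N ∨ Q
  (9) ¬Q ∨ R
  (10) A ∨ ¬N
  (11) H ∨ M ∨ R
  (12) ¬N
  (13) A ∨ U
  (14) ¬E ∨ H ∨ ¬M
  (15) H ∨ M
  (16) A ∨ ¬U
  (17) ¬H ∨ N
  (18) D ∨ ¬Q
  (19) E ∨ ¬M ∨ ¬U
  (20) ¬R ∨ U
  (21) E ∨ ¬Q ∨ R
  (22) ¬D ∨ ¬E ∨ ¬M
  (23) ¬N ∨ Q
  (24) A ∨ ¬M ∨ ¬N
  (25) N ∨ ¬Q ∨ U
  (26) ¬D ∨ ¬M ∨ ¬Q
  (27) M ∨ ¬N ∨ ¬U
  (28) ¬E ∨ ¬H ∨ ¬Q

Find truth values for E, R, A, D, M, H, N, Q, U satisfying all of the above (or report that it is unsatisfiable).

E = False; R = False; A = True; D = False; M = True; H = False; N = False; Q = False; U = False

Unit clause (¬E) forces E = False.
Unit clause (¬N) forces N = False.
In (¬H ∨ N) only ¬H is left, so H = False.
In (A ∨ N) only A is left, so A = True.
In (H ∨ M) only M is left, so M = True.
In (E ∨ ¬M ∨ ¬U) only ¬U is left, so U = False.
In (¬R ∨ U) only ¬R is left, so R = False.
In (E ∨ ¬Q ∨ R) only ¬Q is left, so Q = False.
In (¬D ∨ H ∨ N ∨ Q) only ¬D is left, so D = False.
All clauses satisfied.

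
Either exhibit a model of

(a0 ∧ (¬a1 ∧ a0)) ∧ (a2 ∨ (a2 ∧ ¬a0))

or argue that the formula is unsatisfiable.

a0 = True, a1 = False, a2 = True

  a0 ∧ (¬a1 ∧ a0) = True
    ¬a1 ∧ a0 = True
      ¬a1 = True
  a2 ∨ (a2 ∧ ¬a0) = True
    a2 ∧ ¬a0 = False
      ¬a0 = False
Both conjuncts True, so the formula holds.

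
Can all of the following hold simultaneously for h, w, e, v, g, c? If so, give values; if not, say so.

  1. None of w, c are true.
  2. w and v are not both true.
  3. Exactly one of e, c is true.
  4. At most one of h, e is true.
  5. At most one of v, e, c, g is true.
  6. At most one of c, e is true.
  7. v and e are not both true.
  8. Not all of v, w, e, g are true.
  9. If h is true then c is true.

h: False; w: False; e: True; v: False; g: False; c: False

  (1) {w, c}: 0 true — none ✓
  (2) w=F, v=F — not both ✓
  (3) {e, c}: 1 true — exactly one ✓
  (4) {h, e}: 1 true — at most one ✓
  (5) {v, e, c, g}: 1 true — at most one ✓
  (6) {c, e}: 1 true — at most one ✓
  (7) v=F, e=T — not both ✓
  (8) {v, w, e, g}: 1/4 true — not all ✓
  (9) h=F ⇒ c: vacuous ✓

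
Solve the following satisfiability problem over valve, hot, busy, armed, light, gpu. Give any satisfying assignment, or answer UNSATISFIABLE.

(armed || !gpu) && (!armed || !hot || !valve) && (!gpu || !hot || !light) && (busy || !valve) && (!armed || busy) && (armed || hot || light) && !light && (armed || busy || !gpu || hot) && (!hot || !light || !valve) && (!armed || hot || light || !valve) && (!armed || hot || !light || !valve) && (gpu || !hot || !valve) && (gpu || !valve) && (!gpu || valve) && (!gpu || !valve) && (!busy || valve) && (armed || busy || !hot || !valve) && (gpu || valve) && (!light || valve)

UNSATISFIABLE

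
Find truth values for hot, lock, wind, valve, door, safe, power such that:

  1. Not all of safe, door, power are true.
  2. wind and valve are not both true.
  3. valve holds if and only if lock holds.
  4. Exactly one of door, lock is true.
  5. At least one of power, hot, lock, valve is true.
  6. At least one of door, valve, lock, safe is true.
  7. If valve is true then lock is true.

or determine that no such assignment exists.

hot: True, lock: True, wind: False, valve: True, door: False, safe: False, power: True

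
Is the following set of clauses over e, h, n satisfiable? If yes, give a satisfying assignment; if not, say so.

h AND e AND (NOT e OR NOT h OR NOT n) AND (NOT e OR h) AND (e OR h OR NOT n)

e = True; h = True; n = False

Unit clause (h) forces h = True.
Unit clause (e) forces e = True.
In (NOT e OR NOT h OR NOT n) only NOT n is left, so n = False.
Check each clause:
  (h): h holds.
  (e): e holds.
  (NOT e OR NOT h OR NOT n): NOT n holds.
  (NOT e OR h): h holds.
  (e OR h OR NOT n): e holds.
All clauses satisfied.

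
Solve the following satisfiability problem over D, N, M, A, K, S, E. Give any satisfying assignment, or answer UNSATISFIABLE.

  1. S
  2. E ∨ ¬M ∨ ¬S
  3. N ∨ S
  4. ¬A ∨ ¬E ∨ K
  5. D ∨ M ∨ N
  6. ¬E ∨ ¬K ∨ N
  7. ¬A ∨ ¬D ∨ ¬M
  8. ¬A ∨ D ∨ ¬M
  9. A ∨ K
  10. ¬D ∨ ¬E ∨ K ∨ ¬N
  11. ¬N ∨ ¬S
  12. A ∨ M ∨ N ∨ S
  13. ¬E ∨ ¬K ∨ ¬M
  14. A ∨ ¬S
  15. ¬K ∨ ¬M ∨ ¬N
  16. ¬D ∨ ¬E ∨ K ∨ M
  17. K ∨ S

Unit clause (S) forces S = True.
In (¬N ∨ ¬S) only ¬N is left, so N = False.
In (A ∨ ¬S) only A is left, so A = True.
Try D = False:
  (D ∨ M ∨ N) forces M = True.
  clause (¬A ∨ D ∨ ¬M) is falsified — backtrack.
So D = True.
  then (¬A ∨ ¬D ∨ ¬M) forces M = False.
Set K = False.
  then (¬A ∨ ¬E ∨ K) forces E = False.
All clauses satisfied.

D: True, N: False, M: False, A: True, K: False, S: True, E: False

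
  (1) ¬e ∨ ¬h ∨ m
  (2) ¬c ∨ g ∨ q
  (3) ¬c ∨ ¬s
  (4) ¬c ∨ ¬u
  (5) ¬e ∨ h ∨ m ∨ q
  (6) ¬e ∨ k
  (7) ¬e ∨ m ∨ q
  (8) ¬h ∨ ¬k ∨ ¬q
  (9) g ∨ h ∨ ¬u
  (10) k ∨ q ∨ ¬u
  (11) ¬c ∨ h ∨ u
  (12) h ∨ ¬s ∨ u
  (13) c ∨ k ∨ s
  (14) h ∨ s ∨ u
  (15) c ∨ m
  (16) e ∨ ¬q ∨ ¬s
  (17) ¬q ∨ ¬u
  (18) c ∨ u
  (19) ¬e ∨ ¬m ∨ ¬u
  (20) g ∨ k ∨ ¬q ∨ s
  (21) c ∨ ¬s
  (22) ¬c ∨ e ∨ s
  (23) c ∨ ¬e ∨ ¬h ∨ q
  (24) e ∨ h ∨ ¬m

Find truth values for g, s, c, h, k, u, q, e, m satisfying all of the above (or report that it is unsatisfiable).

Set g = False.
Try s = True:
  (¬c ∨ ¬s) forces c = False.
  clause (c ∨ ¬s) is falsified — backtrack.
So s = False.
Set c = False.
  then (c ∨ k ∨ s) forces k = True.
  then (c ∨ m) forces m = True.
  then (c ∨ u) forces u = True.
  then (¬e ∨ ¬m ∨ ¬u) forces e = False.
  then (e ∨ h ∨ ¬m) forces h = True.
  then (¬h ∨ ¬k ∨ ¬q) forces q = False.
All clauses satisfied.

g = False; s = False; c = False; h = True; k = True; u = True; q = False; e = False; m = True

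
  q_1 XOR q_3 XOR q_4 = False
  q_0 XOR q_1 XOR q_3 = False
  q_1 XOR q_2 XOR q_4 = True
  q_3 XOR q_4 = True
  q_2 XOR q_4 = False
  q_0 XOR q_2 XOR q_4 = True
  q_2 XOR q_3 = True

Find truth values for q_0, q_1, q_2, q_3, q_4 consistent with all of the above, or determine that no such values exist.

q_0 = True; q_1 = True; q_2 = True; q_3 = False; q_4 = True

q_1 XOR q_3 XOR q_4 = T XOR F XOR T = False ✓
q_0 XOR q_1 XOR q_3 = T XOR T XOR F = False ✓
q_1 XOR q_2 XOR q_4 = T XOR T XOR T = True ✓
q_3 XOR q_4 = F XOR T = True ✓
q_2 XOR q_4 = T XOR T = False ✓
q_0 XOR q_2 XOR q_4 = T XOR T XOR T = True ✓
q_2 XOR q_3 = T XOR F = True ✓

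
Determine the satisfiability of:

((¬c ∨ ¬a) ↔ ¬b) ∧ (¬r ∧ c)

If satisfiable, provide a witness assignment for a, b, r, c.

a = True; b = True; r = False; c = True

  (¬c ∨ ¬a) ↔ ¬b = True
    ¬c ∨ ¬a = False
      ¬c = False
      ¬a = False
    ¬b = False
  ¬r ∧ c = True
    ¬r = True
Both conjuncts True, so the formula holds.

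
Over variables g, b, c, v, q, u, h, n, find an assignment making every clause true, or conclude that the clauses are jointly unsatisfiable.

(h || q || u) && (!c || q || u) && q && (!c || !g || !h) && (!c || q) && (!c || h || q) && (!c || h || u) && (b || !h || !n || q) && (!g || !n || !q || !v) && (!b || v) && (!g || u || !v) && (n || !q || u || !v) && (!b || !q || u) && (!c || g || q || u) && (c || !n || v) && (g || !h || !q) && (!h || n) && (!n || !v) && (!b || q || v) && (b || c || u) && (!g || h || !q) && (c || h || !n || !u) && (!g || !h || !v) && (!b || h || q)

g: False; b: False; c: True; v: False; q: True; u: True; h: False; n: False

Unit clause (q) forces q = True.
Try g = True:
  (!g || h || !q) forces h = True.
  (!c || !g || !h) forces c = False.
  (!h || n) forces n = True.
  (!g || !n || !q || !v) forces v = False.
  clause (c || !n || v) is falsified — backtrack.
So g = False.
  then (g || !h || !q) forces h = False.
Set b = False.
Set c = True.
  then (!c || h || u) forces u = True.
Set v = False.
Set n = False.
All clauses satisfied.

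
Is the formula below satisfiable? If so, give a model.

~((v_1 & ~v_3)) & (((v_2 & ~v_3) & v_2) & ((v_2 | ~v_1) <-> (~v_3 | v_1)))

v_1=F, v_2=T, v_3=F

  ~((v_1 & ~v_3)) = True
    v_1 & ~v_3 = False
      ~v_3 = True
  ((v_2 & ~v_3) & v_2) & ((v_2 | ~v_1) <-> (~v_3 | v_1)) = True
    (v_2 & ~v_3) & v_2 = True
      v_2 & ~v_3 = True
        ~v_3 = True
    (v_2 | ~v_1) <-> (~v_3 | v_1) = True
      v_2 | ~v_1 = True
        ~v_1 = True
      ~v_3 | v_1 = True
        ~v_3 = True
Both conjuncts True, so the formula holds.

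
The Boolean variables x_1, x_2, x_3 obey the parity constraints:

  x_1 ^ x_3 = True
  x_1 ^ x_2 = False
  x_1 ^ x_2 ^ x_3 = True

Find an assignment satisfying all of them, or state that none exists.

x_1 = False, x_2 = False, x_3 = True

x_1 ^ x_3 = F ^ T = True ✓
x_1 ^ x_2 = F ^ F = False ✓
x_1 ^ x_2 ^ x_3 = F ^ F ^ T = True ✓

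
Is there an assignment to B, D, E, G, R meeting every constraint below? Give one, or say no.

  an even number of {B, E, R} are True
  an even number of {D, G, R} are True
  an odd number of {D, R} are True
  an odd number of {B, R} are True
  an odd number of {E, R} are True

B = True; D = True; E = True; G = True; R = False

{B, E, R}: 2 true → even ✓
{D, G, R}: 2 true → even ✓
{D, R}: 1 true → odd ✓
{B, R}: 1 true → odd ✓
{E, R}: 1 true → odd ✓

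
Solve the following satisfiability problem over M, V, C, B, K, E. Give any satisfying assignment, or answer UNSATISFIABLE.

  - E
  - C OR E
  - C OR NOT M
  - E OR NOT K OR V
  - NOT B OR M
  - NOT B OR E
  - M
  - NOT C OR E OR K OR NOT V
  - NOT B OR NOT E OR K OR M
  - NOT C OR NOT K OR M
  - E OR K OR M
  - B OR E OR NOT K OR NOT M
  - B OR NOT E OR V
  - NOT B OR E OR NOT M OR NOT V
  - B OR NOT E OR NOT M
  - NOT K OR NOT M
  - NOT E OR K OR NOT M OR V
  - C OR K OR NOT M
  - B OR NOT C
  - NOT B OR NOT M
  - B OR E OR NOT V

Unsatisfiable

Case M = True:
  (E) forces E = True.
  (C OR NOT M) forces C = True.
  (B OR NOT E OR NOT M) forces B = True.
  Clause (NOT B OR NOT M) is falsified — contradiction.
Case M = False:
  Clause (M) is falsified — contradiction.
Both cases fail, so the formula is unsatisfiable.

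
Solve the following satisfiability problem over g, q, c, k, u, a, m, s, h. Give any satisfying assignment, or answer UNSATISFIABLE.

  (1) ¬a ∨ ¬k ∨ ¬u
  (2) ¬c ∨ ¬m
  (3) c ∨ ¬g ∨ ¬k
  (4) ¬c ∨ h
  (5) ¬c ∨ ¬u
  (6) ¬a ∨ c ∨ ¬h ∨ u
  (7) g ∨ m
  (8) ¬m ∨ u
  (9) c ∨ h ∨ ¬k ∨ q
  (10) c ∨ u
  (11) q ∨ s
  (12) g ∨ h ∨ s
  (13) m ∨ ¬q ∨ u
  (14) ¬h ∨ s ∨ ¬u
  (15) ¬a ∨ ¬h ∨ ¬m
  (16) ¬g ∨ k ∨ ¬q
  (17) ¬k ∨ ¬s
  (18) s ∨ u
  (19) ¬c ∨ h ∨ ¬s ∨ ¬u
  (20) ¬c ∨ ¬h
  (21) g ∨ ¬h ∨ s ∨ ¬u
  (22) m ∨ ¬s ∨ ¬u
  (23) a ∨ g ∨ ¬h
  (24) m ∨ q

g=F; q=F; c=F; k=F; u=T; a=T; m=T; s=T; h=F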